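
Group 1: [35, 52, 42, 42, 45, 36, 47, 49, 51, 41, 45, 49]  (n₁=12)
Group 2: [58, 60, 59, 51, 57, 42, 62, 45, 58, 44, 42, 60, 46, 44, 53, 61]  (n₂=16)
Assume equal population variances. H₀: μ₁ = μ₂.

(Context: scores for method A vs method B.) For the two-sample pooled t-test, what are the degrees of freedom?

df = n₁ + n₂ − 2 = 12 + 16 − 2 = 26

degrees of freedom = 26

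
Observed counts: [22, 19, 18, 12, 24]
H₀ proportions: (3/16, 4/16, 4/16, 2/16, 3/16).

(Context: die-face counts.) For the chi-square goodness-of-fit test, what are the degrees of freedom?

degrees of freedom = 4

df = k − 1 = 5 − 1 = 4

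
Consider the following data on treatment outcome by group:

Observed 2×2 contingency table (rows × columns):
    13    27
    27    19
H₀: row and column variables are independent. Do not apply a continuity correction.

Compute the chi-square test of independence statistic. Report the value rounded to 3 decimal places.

test statistic = 5.901

Row totals [40, 46], col totals [40, 46], n=86
χ² = (13−18.60)²/18.60 + (27−21.40)²/21.40 + (27−21.40)²/21.40 + (19−24.60)²/24.60 = 5.9014
df = 1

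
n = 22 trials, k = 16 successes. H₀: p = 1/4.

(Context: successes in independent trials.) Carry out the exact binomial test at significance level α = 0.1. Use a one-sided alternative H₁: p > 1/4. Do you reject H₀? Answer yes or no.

reject H₀: yes

Exact binomial: n=22, k=16, p₀=1/4=0.2500
P(X≥16) from Σ C(n,i)·p₀^i·(1−p₀)^(n−i)
p-value (one-sided, H₁ greater) = 0.00000
At α=0.1: p < α → reject H₀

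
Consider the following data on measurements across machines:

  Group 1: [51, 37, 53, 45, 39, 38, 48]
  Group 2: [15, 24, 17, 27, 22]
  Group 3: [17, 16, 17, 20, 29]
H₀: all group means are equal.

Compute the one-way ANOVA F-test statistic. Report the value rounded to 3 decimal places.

test statistic = 35.574

Group means [44.43, 21.00, 19.80], grand mean 30.294
SSB = Σnᵢ(x̄ᵢ−x̄)² = 2381.015; SSW = ΣΣ(x−x̄ᵢ)² = 468.514
MSB = 2381.015/2 = 1190.5076; MSW = 468.514/14 = 33.4653
F = MSB/MSW = 35.5744
df = (2, 14)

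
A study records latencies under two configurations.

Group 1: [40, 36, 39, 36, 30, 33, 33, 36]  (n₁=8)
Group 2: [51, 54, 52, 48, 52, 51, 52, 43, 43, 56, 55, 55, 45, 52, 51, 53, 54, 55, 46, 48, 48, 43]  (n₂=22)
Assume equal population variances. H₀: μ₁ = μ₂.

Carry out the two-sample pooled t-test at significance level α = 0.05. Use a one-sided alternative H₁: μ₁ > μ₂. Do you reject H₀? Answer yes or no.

x̄₁=35.375, s₁=3.292, n₁=8
x̄₂=50.318, s₂=4.191, n₂=22
s_p² = [7·3.292² + 21·4.191²]/28 = 15.8803
SE = √(s_p²·(1/8+1/22)) = 1.6453
t = (35.375−50.318)/1.6453 = -9.0826
df = 28
p-value (one-sided, H₁ greater) = 1.00000
At α=0.05: p ≥ α → fail to reject H₀

reject H₀: no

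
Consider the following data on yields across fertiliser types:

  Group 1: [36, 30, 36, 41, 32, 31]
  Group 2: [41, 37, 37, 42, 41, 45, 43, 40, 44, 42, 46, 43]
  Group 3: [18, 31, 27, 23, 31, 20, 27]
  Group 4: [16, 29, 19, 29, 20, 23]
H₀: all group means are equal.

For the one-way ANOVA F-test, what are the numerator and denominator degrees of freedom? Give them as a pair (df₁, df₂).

k = 4 groups, N = 31 total
df = (k−1, N−k) = (4−1, 31−4) = (3, 27)

degrees of freedom = [3, 27]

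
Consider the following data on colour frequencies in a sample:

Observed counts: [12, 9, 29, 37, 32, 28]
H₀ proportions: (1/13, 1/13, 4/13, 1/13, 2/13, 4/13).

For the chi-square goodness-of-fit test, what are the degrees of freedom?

df = k − 1 = 6 − 1 = 5

degrees of freedom = 5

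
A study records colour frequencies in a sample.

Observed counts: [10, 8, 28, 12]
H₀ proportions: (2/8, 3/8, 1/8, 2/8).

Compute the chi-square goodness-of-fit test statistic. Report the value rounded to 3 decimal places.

n = 58; E_i = n·p_i = [14.50, 21.75, 7.25, 14.50]
χ² = (10−14.50)²/14.50 + (8−21.75)²/21.75 + (28−7.25)²/7.25 + (12−14.50)²/14.50 = 69.9080
df = 3

test statistic = 69.908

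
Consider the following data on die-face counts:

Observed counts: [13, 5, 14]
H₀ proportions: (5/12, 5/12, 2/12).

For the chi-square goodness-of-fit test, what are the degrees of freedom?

degrees of freedom = 2

df = k − 1 = 3 − 1 = 2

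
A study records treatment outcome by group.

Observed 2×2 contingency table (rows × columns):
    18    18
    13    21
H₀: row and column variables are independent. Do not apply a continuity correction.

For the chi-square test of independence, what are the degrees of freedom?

degrees of freedom = 1

df = (r−1)(c−1) = (2−1)·(2−1) = 1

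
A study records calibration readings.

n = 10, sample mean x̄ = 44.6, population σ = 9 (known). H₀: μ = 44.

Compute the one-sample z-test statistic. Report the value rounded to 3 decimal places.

test statistic = 0.211

SE = σ/√n = 9/√10 = 2.8460
z = (x̄−μ₀)/SE = (44.6−44)/2.8460 = 0.2108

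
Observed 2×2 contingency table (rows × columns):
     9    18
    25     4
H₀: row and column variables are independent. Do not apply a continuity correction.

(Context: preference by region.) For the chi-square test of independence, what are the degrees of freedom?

degrees of freedom = 1

df = (r−1)(c−1) = (2−1)·(2−1) = 1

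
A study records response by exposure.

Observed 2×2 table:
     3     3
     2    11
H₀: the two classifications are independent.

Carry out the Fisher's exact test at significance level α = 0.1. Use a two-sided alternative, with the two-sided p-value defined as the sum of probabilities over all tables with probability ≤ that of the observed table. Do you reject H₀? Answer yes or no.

reject H₀: no

Margins: r₁=6, r₂=13, c₁=5, c₂=14, n=19
p_obs = C(6,3)·C(13,2)/C(19,5); sum pmf over tables with pmf ≤ p_obs
p-value (two-sided) = 0.26213
At α=0.1: p ≥ α → fail to reject H₀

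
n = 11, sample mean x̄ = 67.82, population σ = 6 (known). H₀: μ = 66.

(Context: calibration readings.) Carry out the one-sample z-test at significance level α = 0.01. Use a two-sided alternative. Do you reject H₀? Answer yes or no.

SE = σ/√n = 6/√11 = 1.8091
z = (x̄−μ₀)/SE = (67.82−66)/1.8091 = 1.0060
p-value (two-sided) = 0.31439
At α=0.01: p ≥ α → fail to reject H₀

reject H₀: no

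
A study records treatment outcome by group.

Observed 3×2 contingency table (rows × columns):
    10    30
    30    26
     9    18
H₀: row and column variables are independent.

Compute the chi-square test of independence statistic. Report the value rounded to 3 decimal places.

test statistic = 8.558

Row totals [40, 56, 27], col totals [49, 74], n=123
χ² = (10−15.93)²/15.93 + (30−24.07)²/24.07 + (30−22.31)²/22.31 + (26−33.69)²/33.69 + (9−10.76)²/10.76 + (18−16.24)²/16.24 = 8.5580
df = 2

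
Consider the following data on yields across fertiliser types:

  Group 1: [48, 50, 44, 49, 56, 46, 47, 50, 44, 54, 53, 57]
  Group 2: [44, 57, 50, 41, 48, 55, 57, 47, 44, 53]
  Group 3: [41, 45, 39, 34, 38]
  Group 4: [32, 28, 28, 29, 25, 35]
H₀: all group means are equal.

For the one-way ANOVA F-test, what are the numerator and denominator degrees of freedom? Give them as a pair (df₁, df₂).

k = 4 groups, N = 33 total
df = (k−1, N−k) = (4−1, 33−4) = (3, 29)

degrees of freedom = [3, 29]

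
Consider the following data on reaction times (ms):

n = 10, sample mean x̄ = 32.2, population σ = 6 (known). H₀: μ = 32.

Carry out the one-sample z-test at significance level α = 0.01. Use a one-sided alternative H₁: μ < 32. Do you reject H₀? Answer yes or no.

reject H₀: no

SE = σ/√n = 6/√10 = 1.8974
z = (x̄−μ₀)/SE = (32.2−32)/1.8974 = 0.1054
p-value (one-sided, H₁ less) = 0.54197
At α=0.01: p ≥ α → fail to reject H₀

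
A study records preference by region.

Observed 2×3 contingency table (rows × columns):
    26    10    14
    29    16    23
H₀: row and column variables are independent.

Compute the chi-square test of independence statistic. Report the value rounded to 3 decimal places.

Row totals [50, 68], col totals [55, 26, 37], n=118
χ² = (26−23.31)²/23.31 + (10−11.02)²/11.02 + (14−15.68)²/15.68 + (29−31.69)²/31.69 + (16−14.98)²/14.98 + (23−21.32)²/21.32 = 1.0153
df = 2

test statistic = 1.015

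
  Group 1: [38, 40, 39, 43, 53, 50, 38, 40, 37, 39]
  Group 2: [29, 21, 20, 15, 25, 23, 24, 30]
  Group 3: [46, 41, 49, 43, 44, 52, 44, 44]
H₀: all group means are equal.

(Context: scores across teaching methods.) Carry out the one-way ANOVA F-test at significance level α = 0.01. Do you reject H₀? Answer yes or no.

reject H₀: yes

Group means [41.70, 23.38, 45.38], grand mean 37.192
SSB = Σnᵢ(x̄ᵢ−x̄)² = 2266.188; SSW = ΣΣ(x−x̄ᵢ)² = 521.850
MSB = 2266.188/2 = 1133.0942; MSW = 521.850/23 = 22.6891
F = MSB/MSW = 49.9400
df = (2, 23)
p-value (upper-tail) = 0.00000
At α=0.01: p < α → reject H₀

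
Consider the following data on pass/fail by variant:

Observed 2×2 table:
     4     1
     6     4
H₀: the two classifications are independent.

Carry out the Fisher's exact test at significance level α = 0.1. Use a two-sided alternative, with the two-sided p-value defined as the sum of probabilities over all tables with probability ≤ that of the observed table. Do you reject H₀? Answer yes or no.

Margins: r₁=5, r₂=10, c₁=10, c₂=5, n=15
p_obs = C(5,4)·C(10,6)/C(15,10); sum pmf over tables with pmf ≤ p_obs
p-value (two-sided) = 0.60040
At α=0.1: p ≥ α → fail to reject H₀

reject H₀: no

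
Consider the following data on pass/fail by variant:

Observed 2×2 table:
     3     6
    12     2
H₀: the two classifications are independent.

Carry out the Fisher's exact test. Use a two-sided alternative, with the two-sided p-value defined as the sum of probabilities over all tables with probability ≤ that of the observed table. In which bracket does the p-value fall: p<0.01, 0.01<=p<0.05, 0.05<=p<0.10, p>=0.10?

p-value bracket: 0.01<=p<0.05

Margins: r₁=9, r₂=14, c₁=15, c₂=8, n=23
p_obs = C(9,3)·C(14,12)/C(23,15); sum pmf over tables with pmf ≤ p_obs
p-value (two-sided) = 0.02276
→ bracket: 0.01<=p<0.05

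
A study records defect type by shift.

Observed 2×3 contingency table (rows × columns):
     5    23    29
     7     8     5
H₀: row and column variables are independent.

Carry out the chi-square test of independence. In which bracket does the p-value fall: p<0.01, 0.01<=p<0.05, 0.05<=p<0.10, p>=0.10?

p-value bracket: 0.01<=p<0.05

Row totals [57, 20], col totals [12, 31, 34], n=77
χ² = (5−8.88)²/8.88 + (23−22.95)²/22.95 + (29−25.17)²/25.17 + (7−3.12)²/3.12 + (8−8.05)²/8.05 + (5−8.83)²/8.83 = 8.7808
df = 2
p-value (upper-tail) = 0.01240
→ bracket: 0.01<=p<0.05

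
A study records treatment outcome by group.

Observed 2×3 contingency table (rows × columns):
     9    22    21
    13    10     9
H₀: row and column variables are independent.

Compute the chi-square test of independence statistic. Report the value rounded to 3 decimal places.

Row totals [52, 32], col totals [22, 32, 30], n=84
χ² = (9−13.62)²/13.62 + (22−19.81)²/19.81 + (21−18.57)²/18.57 + (13−8.38)²/8.38 + (10−12.19)²/12.19 + (9−11.43)²/11.43 = 5.5818
df = 2

test statistic = 5.582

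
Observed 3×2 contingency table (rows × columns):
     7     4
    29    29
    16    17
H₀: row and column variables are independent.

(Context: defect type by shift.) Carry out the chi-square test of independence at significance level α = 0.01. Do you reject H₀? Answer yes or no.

reject H₀: no

Row totals [11, 58, 33], col totals [52, 50], n=102
χ² = (7−5.61)²/5.61 + (4−5.39)²/5.39 + (29−29.57)²/29.57 + (29−28.43)²/28.43 + (16−16.82)²/16.82 + (17−16.18)²/16.18 = 0.8096
df = 2
p-value (upper-tail) = 0.66712
At α=0.01: p ≥ α → fail to reject H₀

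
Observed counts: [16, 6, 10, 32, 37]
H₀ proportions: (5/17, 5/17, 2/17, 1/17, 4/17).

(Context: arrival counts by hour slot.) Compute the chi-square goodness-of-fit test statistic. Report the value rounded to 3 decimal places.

n = 101; E_i = n·p_i = [29.71, 29.71, 11.88, 5.94, 23.76]
χ² = (16−29.71)²/29.71 + (6−29.71)²/29.71 + (10−11.88)²/11.88 + (32−5.94)²/5.94 + (37−23.76)²/23.76 = 147.2084
df = 4

test statistic = 147.208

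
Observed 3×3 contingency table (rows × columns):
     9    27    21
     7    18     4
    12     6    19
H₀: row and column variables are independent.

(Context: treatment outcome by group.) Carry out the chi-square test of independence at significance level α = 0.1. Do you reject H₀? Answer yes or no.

Row totals [57, 29, 37], col totals [28, 51, 44], n=123
χ² = (9−12.98)²/12.98 + (27−23.63)²/23.63 + (21−20.39)²/20.39 + (7−6.60)²/6.60 + (18−12.02)²/12.02 + (4−10.37)²/10.37 + (12−8.42)²/8.42 + (6−15.34)²/15.34 + (19−13.24)²/13.24 = 18.3433
df = 4
p-value (upper-tail) = 0.00106
At α=0.1: p < α → reject H₀

reject H₀: yes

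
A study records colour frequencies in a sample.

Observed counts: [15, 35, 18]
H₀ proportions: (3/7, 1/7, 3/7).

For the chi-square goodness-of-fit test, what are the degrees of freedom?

degrees of freedom = 2

df = k − 1 = 3 − 1 = 2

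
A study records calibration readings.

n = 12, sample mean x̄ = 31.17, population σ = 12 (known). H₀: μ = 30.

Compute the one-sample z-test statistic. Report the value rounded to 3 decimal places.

SE = σ/√n = 12/√12 = 3.4641
z = (x̄−μ₀)/SE = (31.17−30)/3.4641 = 0.3377

test statistic = 0.338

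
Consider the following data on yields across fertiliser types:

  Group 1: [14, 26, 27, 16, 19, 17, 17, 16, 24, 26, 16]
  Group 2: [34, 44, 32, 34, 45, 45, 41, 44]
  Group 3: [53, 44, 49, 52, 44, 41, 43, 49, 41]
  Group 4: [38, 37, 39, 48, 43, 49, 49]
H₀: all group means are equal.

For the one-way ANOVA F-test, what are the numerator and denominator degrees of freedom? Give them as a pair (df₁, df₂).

k = 4 groups, N = 35 total
df = (k−1, N−k) = (4−1, 35−4) = (3, 31)

degrees of freedom = [3, 31]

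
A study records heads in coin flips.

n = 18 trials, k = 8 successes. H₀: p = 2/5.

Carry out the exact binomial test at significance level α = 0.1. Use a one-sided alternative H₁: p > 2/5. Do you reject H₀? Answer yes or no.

Exact binomial: n=18, k=8, p₀=2/5=0.4000
P(X≥8) from Σ C(n,i)·p₀^i·(1−p₀)^(n−i)
p-value (one-sided, H₁ greater) = 0.43656
At α=0.1: p ≥ α → fail to reject H₀

reject H₀: no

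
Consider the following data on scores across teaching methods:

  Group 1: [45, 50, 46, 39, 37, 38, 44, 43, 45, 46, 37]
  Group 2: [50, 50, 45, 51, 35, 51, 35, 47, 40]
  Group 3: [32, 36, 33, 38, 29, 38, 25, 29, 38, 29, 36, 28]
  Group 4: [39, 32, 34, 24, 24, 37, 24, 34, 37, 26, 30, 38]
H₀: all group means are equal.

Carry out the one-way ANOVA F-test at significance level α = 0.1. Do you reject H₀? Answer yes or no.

reject H₀: yes

Group means [42.73, 44.89, 32.58, 31.58], grand mean 37.364
SSB = Σnᵢ(x̄ᵢ−x̄)² = 1501.278; SSW = ΣΣ(x−x̄ᵢ)² = 1140.904
MSB = 1501.278/3 = 500.4259; MSW = 1140.904/40 = 28.5226
F = MSB/MSW = 17.5449
df = (3, 40)
p-value (upper-tail) = 0.00000
At α=0.1: p < α → reject H₀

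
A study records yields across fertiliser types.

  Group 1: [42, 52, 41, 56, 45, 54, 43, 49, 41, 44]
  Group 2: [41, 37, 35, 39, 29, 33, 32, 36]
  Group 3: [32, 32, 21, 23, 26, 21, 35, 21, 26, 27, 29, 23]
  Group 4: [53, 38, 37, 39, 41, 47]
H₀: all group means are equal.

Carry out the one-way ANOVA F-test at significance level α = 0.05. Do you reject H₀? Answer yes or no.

Group means [46.70, 35.25, 26.33, 42.50], grand mean 36.667
SSB = Σnᵢ(x̄ᵢ−x̄)² = 2508.233; SSW = ΣΣ(x−x̄ᵢ)² = 839.767
MSB = 2508.233/3 = 836.0778; MSW = 839.767/32 = 26.2427
F = MSB/MSW = 31.8594
df = (3, 32)
p-value (upper-tail) = 0.00000
At α=0.05: p < α → reject H₀

reject H₀: yes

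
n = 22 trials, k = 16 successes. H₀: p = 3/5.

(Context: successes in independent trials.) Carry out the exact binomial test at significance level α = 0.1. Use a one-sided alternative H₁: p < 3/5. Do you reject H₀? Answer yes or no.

reject H₀: no

Exact binomial: n=22, k=16, p₀=3/5=0.6000
P(X≤16) from Σ C(n,i)·p₀^i·(1−p₀)^(n−i)
p-value (one-sided, H₁ less) = 0.92777
At α=0.1: p ≥ α → fail to reject H₀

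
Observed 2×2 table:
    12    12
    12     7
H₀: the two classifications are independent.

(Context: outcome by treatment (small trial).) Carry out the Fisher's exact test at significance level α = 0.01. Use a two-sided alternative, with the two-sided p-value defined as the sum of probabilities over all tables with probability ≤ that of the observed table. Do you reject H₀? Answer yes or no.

reject H₀: no

Margins: r₁=24, r₂=19, c₁=24, c₂=19, n=43
p_obs = C(24,12)·C(19,12)/C(43,24); sum pmf over tables with pmf ≤ p_obs
p-value (two-sided) = 0.53797
At α=0.01: p ≥ α → fail to reject H₀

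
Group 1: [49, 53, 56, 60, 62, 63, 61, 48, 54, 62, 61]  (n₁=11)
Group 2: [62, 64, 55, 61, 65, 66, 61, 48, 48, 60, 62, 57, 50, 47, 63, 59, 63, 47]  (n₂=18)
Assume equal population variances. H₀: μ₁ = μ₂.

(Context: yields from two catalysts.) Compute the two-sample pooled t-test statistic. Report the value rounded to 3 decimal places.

test statistic = -0.202

x̄₁=57.182, s₁=5.456, n₁=11
x̄₂=57.667, s₂=6.721, n₂=18
s_p² = [10·5.456² + 17·6.721²]/27 = 39.4680
SE = √(s_p²·(1/11+1/18)) = 2.4043
t = (57.182−57.667)/2.4043 = -0.2017
df = 27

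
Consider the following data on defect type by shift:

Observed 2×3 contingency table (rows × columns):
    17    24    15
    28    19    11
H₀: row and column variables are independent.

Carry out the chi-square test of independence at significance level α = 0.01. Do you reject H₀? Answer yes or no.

Row totals [56, 58], col totals [45, 43, 26], n=114
χ² = (17−22.11)²/22.11 + (24−21.12)²/21.12 + (15−12.77)²/12.77 + (28−22.89)²/22.89 + (19−21.88)²/21.88 + (11−13.23)²/13.23 = 3.8518
df = 2
p-value (upper-tail) = 0.14575
At α=0.01: p ≥ α → fail to reject H₀

reject H₀: no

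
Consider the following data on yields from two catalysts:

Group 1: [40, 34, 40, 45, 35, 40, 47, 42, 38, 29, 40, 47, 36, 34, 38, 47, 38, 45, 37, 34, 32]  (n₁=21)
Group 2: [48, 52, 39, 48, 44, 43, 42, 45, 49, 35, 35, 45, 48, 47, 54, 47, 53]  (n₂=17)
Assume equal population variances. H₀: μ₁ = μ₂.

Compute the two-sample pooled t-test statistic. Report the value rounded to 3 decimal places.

test statistic = -3.781

x̄₁=38.952, s₁=5.162, n₁=21
x̄₂=45.529, s₂=5.535, n₂=17
s_p² = [20·5.162² + 16·5.535²]/36 = 28.4219
SE = √(s_p²·(1/21+1/17)) = 1.7393
t = (38.952−45.529)/1.7393 = -3.7813
df = 36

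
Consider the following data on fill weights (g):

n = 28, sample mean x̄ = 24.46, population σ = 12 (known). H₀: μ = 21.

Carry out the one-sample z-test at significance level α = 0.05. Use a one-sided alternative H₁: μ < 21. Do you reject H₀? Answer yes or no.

reject H₀: no

SE = σ/√n = 12/√28 = 2.2678
z = (x̄−μ₀)/SE = (24.46−21)/2.2678 = 1.5257
p-value (one-sided, H₁ less) = 0.93646
At α=0.05: p ≥ α → fail to reject H₀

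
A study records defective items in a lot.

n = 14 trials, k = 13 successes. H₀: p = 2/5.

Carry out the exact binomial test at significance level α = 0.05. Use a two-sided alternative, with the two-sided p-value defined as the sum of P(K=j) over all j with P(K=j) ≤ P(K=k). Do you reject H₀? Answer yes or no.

Exact binomial: n=14, k=13, p₀=2/5=0.4000
P(X=j) = C(n,j)·p₀^j·(1−p₀)^(n−j); p = Σ P(X=j) over j with P(X=j) ≤ P(X=13)
p-value (two-sided) = 0.00006
At α=0.05: p < α → reject H₀

reject H₀: yes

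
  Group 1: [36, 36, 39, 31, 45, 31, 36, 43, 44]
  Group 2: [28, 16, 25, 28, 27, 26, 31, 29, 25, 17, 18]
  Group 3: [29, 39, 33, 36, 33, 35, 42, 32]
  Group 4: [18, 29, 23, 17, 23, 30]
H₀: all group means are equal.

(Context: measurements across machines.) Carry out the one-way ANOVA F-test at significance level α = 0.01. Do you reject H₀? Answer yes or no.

reject H₀: yes

Group means [37.89, 24.55, 34.88, 23.33], grand mean 30.294
SSB = Σnᵢ(x̄ᵢ−x̄)² = 1341.234; SSW = ΣΣ(x−x̄ᵢ)² = 751.824
MSB = 1341.234/3 = 447.0781; MSW = 751.824/30 = 25.0608
F = MSB/MSW = 17.8397
df = (3, 30)
p-value (upper-tail) = 0.00000
At α=0.01: p < α → reject H₀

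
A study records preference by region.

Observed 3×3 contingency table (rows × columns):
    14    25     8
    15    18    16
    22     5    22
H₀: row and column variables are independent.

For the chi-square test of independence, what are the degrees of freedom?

df = (r−1)(c−1) = (3−1)·(3−1) = 4

degrees of freedom = 4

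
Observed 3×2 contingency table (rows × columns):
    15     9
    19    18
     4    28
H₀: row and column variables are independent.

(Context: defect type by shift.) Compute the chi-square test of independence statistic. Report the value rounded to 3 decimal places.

test statistic = 16.987

Row totals [24, 37, 32], col totals [38, 55], n=93
χ² = (15−9.81)²/9.81 + (9−14.19)²/14.19 + (19−15.12)²/15.12 + (18−21.88)²/21.88 + (4−13.08)²/13.08 + (28−18.92)²/18.92 = 16.9871
df = 2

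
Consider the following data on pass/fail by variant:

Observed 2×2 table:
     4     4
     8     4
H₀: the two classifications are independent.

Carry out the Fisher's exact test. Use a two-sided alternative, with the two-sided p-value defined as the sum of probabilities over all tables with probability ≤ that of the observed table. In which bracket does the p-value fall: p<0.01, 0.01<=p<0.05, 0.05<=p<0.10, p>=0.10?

Margins: r₁=8, r₂=12, c₁=12, c₂=8, n=20
p_obs = C(8,4)·C(12,8)/C(20,12); sum pmf over tables with pmf ≤ p_obs
p-value (two-sided) = 0.64792
→ bracket: p>=0.10

p-value bracket: p>=0.10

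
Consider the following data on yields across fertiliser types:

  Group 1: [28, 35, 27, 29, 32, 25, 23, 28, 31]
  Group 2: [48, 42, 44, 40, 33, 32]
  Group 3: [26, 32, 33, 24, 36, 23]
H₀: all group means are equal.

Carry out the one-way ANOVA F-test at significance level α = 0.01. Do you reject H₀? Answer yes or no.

Group means [28.67, 39.83, 29.00], grand mean 31.952
SSB = Σnᵢ(x̄ᵢ−x̄)² = 522.119; SSW = ΣΣ(x−x̄ᵢ)² = 446.833
MSB = 522.119/2 = 261.0595; MSW = 446.833/18 = 24.8241
F = MSB/MSW = 10.5164
df = (2, 18)
p-value (upper-tail) = 0.00094
At α=0.01: p < α → reject H₀

reject H₀: yes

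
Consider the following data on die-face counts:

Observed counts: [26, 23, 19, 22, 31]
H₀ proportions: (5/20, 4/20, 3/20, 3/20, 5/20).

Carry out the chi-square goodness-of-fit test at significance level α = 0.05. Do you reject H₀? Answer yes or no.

n = 121; E_i = n·p_i = [30.25, 24.20, 18.15, 18.15, 30.25]
χ² = (26−30.25)²/30.25 + (23−24.20)²/24.20 + (19−18.15)²/18.15 + (22−18.15)²/18.15 + (31−30.25)²/30.25 = 1.5317
df = 4
p-value (upper-tail) = 0.82102
At α=0.05: p ≥ α → fail to reject H₀

reject H₀: no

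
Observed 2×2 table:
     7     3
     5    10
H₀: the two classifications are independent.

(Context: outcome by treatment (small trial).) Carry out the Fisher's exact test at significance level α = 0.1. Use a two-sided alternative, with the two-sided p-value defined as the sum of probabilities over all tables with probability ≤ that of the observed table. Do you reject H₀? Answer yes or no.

reject H₀: no

Margins: r₁=10, r₂=15, c₁=12, c₂=13, n=25
p_obs = C(10,7)·C(15,5)/C(25,12); sum pmf over tables with pmf ≤ p_obs
p-value (two-sided) = 0.11070
At α=0.1: p ≥ α → fail to reject H₀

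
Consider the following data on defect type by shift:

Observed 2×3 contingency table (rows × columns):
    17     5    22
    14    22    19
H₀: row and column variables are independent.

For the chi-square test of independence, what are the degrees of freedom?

df = (r−1)(c−1) = (2−1)·(3−1) = 2

degrees of freedom = 2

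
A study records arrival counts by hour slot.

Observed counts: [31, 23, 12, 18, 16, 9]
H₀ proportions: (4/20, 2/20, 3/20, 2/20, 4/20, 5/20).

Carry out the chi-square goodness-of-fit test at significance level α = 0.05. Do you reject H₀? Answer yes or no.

reject H₀: yes

n = 109; E_i = n·p_i = [21.80, 10.90, 16.35, 10.90, 21.80, 27.25]
χ² = (31−21.80)²/21.80 + (23−10.90)²/10.90 + (12−16.35)²/16.35 + (18−10.90)²/10.90 + (16−21.80)²/21.80 + (9−27.25)²/27.25 = 36.8624
df = 5
p-value (upper-tail) = 0.00000
At α=0.05: p < α → reject H₀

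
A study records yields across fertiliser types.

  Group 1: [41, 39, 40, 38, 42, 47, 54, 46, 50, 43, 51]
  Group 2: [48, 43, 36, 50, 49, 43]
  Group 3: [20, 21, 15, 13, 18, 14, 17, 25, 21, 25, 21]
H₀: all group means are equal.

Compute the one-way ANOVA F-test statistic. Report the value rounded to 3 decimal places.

test statistic = 92.797

Group means [44.64, 44.83, 19.09], grand mean 34.643
SSB = Σnᵢ(x̄ᵢ−x̄)² = 4382.141; SSW = ΣΣ(x−x̄ᵢ)² = 590.288
MSB = 4382.141/2 = 2191.0703; MSW = 590.288/25 = 23.6115
F = MSB/MSW = 92.7967
df = (2, 25)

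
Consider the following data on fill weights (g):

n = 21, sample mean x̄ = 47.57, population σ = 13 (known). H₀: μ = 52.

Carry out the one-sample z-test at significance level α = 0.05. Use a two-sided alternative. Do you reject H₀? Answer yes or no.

reject H₀: no

SE = σ/√n = 13/√21 = 2.8368
z = (x̄−μ₀)/SE = (47.57−52)/2.8368 = -1.5616
p-value (two-sided) = 0.11838
At α=0.05: p ≥ α → fail to reject H₀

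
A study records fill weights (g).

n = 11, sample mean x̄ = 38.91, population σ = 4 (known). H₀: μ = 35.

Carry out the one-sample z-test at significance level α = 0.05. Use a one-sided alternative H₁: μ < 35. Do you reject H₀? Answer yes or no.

reject H₀: no

SE = σ/√n = 4/√11 = 1.2060
z = (x̄−μ₀)/SE = (38.91−35)/1.2060 = 3.2420
p-value (one-sided, H₁ less) = 0.99941
At α=0.05: p ≥ α → fail to reject H₀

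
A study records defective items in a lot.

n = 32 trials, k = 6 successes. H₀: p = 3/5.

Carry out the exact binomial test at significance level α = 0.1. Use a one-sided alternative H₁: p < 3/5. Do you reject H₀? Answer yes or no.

reject H₀: yes

Exact binomial: n=32, k=6, p₀=3/5=0.6000
P(X≤6) from Σ C(n,i)·p₀^i·(1−p₀)^(n−i)
p-value (one-sided, H₁ less) = 0.00000
At α=0.1: p < α → reject H₀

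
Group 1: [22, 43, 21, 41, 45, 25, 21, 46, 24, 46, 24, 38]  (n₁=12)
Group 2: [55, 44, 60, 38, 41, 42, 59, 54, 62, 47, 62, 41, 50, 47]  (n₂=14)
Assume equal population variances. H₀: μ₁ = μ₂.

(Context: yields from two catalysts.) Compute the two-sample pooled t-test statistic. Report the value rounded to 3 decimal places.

test statistic = -4.511

x̄₁=33.000, s₁=10.896, n₁=12
x̄₂=50.143, s₂=8.475, n₂=14
s_p² = [11·10.896² + 13·8.475²]/24 = 93.3214
SE = √(s_p²·(1/12+1/14)) = 3.8003
t = (33.000−50.143)/3.8003 = -4.5109
df = 24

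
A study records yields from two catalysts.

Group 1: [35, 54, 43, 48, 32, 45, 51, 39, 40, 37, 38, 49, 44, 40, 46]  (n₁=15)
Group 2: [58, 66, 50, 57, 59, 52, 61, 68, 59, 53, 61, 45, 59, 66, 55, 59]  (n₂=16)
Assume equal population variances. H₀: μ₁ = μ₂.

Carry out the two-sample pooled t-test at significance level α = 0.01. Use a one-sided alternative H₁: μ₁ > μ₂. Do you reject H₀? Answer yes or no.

x̄₁=42.733, s₁=6.204, n₁=15
x̄₂=58.000, s₂=6.077, n₂=16
s_p² = [14·6.204² + 15·6.077²]/29 = 37.6874
SE = √(s_p²·(1/15+1/16)) = 2.2063
t = (42.733−58.000)/2.2063 = -6.9194
df = 29
p-value (one-sided, H₁ greater) = 1.00000
At α=0.01: p ≥ α → fail to reject H₀

reject H₀: no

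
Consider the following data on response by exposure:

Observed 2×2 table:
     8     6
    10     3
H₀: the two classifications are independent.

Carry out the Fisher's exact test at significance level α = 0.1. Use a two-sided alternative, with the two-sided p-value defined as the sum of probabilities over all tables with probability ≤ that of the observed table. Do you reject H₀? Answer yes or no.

reject H₀: no

Margins: r₁=14, r₂=13, c₁=18, c₂=9, n=27
p_obs = C(14,8)·C(13,10)/C(27,18); sum pmf over tables with pmf ≤ p_obs
p-value (two-sided) = 0.41971
At α=0.1: p ≥ α → fail to reject H₀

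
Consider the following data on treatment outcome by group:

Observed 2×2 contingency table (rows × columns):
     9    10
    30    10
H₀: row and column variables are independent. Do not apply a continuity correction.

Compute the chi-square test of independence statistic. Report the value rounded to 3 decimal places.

Row totals [19, 40], col totals [39, 20], n=59
χ² = (9−12.56)²/12.56 + (10−6.44)²/6.44 + (30−26.44)²/26.44 + (10−13.56)²/13.56 = 4.3892
df = 1

test statistic = 4.389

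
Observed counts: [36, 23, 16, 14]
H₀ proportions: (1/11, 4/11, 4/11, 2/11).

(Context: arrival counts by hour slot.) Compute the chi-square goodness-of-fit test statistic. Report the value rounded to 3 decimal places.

n = 89; E_i = n·p_i = [8.09, 32.36, 32.36, 16.18]
χ² = (36−8.09)²/8.09 + (23−32.36)²/32.36 + (16−32.36)²/32.36 + (14−16.18)²/16.18 = 107.5478
df = 3

test statistic = 107.548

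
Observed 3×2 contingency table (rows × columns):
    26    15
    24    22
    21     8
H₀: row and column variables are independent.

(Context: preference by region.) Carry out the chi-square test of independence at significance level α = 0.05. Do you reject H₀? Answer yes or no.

reject H₀: no

Row totals [41, 46, 29], col totals [71, 45], n=116
χ² = (26−25.09)²/25.09 + (15−15.91)²/15.91 + (24−28.16)²/28.16 + (22−17.84)²/17.84 + (21−17.75)²/17.75 + (8−11.25)²/11.25 = 3.1989
df = 2
p-value (upper-tail) = 0.20201
At α=0.05: p ≥ α → fail to reject H₀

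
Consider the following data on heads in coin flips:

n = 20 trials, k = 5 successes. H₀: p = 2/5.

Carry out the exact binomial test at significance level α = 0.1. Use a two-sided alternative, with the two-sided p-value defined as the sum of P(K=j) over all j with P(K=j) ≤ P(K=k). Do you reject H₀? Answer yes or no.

Exact binomial: n=20, k=5, p₀=2/5=0.4000
P(X=j) = C(n,j)·p₀^j·(1−p₀)^(n−j); p = Σ P(X=j) over j with P(X=j) ≤ P(X=5)
p-value (two-sided) = 0.25312
At α=0.1: p ≥ α → fail to reject H₀

reject H₀: no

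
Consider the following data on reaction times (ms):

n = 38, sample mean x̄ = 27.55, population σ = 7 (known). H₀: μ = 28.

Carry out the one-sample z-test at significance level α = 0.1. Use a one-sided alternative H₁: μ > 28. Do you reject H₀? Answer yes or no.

reject H₀: no

SE = σ/√n = 7/√38 = 1.1355
z = (x̄−μ₀)/SE = (27.55−28)/1.1355 = -0.3963
p-value (one-sided, H₁ greater) = 0.65405
At α=0.1: p ≥ α → fail to reject H₀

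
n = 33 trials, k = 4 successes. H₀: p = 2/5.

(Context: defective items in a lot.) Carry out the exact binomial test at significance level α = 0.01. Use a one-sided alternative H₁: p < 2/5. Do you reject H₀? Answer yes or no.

reject H₀: yes

Exact binomial: n=33, k=4, p₀=2/5=0.4000
P(X≤4) from Σ C(n,i)·p₀^i·(1−p₀)^(n−i)
p-value (one-sided, H₁ less) = 0.00048
At α=0.01: p < α → reject H₀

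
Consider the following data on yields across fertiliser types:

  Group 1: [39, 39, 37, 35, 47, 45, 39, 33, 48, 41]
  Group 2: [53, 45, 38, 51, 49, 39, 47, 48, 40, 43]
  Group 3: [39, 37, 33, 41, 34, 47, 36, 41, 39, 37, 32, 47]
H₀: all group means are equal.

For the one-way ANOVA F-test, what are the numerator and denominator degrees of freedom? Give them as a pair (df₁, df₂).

degrees of freedom = [2, 29]

k = 3 groups, N = 32 total
df = (k−1, N−k) = (3−1, 32−3) = (2, 29)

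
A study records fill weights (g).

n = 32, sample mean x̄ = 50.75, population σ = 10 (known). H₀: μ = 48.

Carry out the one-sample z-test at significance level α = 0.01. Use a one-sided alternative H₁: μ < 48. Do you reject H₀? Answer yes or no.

SE = σ/√n = 10/√32 = 1.7678
z = (x̄−μ₀)/SE = (50.75−48)/1.7678 = 1.5556
p-value (one-sided, H₁ less) = 0.94010
At α=0.01: p ≥ α → fail to reject H₀

reject H₀: no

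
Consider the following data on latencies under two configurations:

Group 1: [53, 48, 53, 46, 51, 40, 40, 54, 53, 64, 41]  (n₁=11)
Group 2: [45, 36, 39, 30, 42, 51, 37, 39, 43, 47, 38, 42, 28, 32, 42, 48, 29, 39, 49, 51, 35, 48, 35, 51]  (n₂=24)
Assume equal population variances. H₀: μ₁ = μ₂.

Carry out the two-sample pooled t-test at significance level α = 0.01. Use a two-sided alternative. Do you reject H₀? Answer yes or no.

x̄₁=49.364, s₁=7.325, n₁=11
x̄₂=40.667, s₂=7.124, n₂=24
s_p² = [10·7.325² + 23·7.124²]/33 = 51.6327
SE = √(s_p²·(1/11+1/24)) = 2.6163
t = (49.364−40.667)/2.6163 = 3.3241
df = 33
p-value (two-sided) = 0.00218
At α=0.01: p < α → reject H₀

reject H₀: yes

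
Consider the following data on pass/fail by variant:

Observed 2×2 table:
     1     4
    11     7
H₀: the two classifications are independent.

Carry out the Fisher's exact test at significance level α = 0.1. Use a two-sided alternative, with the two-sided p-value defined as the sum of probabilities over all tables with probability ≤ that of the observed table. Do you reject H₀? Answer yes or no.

reject H₀: no

Margins: r₁=5, r₂=18, c₁=12, c₂=11, n=23
p_obs = C(5,1)·C(18,11)/C(23,12); sum pmf over tables with pmf ≤ p_obs
p-value (two-sided) = 0.15495
At α=0.1: p ≥ α → fail to reject H₀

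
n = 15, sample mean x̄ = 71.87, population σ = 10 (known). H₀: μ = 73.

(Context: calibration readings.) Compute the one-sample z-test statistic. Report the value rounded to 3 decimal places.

test statistic = -0.438

SE = σ/√n = 10/√15 = 2.5820
z = (x̄−μ₀)/SE = (71.87−73)/2.5820 = -0.4376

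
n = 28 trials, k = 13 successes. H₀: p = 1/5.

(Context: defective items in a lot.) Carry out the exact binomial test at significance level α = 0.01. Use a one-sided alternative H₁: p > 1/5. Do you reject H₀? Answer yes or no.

Exact binomial: n=28, k=13, p₀=1/5=0.2000
P(X≥13) from Σ C(n,i)·p₀^i·(1−p₀)^(n−i)
p-value (one-sided, H₁ greater) = 0.00145
At α=0.01: p < α → reject H₀

reject H₀: yes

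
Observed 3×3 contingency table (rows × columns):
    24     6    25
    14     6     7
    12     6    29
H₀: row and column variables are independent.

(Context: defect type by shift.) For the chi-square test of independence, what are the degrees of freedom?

df = (r−1)(c−1) = (3−1)·(3−1) = 4

degrees of freedom = 4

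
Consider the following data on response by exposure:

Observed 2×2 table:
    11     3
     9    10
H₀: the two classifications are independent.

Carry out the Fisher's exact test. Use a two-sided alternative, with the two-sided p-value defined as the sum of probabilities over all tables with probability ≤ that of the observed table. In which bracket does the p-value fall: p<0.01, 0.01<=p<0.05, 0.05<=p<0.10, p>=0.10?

p-value bracket: 0.05<=p<0.10

Margins: r₁=14, r₂=19, c₁=20, c₂=13, n=33
p_obs = C(14,11)·C(19,9)/C(33,20); sum pmf over tables with pmf ≤ p_obs
p-value (two-sided) = 0.08729
→ bracket: 0.05<=p<0.10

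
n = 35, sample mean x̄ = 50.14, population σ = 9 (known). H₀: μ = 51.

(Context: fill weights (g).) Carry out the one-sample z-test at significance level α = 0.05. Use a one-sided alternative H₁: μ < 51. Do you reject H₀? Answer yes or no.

reject H₀: no

SE = σ/√n = 9/√35 = 1.5213
z = (x̄−μ₀)/SE = (50.14−51)/1.5213 = -0.5653
p-value (one-sided, H₁ less) = 0.28593
At α=0.05: p ≥ α → fail to reject H₀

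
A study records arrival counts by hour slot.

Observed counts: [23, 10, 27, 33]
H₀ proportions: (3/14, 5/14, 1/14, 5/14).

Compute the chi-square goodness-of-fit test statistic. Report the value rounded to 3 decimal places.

test statistic = 79.085

n = 93; E_i = n·p_i = [19.93, 33.21, 6.64, 33.21]
χ² = (23−19.93)²/19.93 + (10−33.21)²/33.21 + (27−6.64)²/6.64 + (33−33.21)²/33.21 = 79.0846
df = 3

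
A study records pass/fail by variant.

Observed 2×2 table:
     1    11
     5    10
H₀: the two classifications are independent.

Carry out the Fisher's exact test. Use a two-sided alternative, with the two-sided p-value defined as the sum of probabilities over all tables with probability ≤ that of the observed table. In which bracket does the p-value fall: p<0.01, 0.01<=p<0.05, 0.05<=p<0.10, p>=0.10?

Margins: r₁=12, r₂=15, c₁=6, c₂=21, n=27
p_obs = C(12,1)·C(15,5)/C(27,6); sum pmf over tables with pmf ≤ p_obs
p-value (two-sided) = 0.18190
→ bracket: p>=0.10

p-value bracket: p>=0.10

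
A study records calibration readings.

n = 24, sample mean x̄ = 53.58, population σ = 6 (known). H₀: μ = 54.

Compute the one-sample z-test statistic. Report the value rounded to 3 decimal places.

SE = σ/√n = 6/√24 = 1.2247
z = (x̄−μ₀)/SE = (53.58−54)/1.2247 = -0.3429

test statistic = -0.343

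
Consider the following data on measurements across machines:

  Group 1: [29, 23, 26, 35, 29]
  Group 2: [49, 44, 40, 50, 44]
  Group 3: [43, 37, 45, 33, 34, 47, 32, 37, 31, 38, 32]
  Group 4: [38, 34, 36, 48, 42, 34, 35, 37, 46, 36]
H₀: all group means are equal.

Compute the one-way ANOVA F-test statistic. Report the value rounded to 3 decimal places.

test statistic = 9.721

Group means [28.40, 45.40, 37.18, 38.60], grand mean 37.548
SSB = Σnᵢ(x̄ᵢ−x̄)² = 739.241; SSW = ΣΣ(x−x̄ᵢ)² = 684.436
MSB = 739.241/3 = 246.4137; MSW = 684.436/27 = 25.3495
F = MSB/MSW = 9.7207
df = (3, 27)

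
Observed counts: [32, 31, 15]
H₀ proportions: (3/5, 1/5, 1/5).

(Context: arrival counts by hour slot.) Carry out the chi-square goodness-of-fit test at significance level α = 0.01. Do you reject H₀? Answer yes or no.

reject H₀: yes

n = 78; E_i = n·p_i = [46.80, 15.60, 15.60]
χ² = (32−46.80)²/46.80 + (31−15.60)²/15.60 + (15−15.60)²/15.60 = 19.9060
df = 2
p-value (upper-tail) = 0.00005
At α=0.01: p < α → reject H₀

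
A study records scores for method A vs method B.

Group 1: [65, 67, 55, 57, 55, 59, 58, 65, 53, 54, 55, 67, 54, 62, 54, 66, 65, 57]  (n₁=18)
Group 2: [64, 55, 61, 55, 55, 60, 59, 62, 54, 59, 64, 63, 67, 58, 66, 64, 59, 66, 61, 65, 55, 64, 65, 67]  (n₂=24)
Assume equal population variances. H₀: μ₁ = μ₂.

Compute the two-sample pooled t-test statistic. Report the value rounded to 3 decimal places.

test statistic = -1.261

x̄₁=59.333, s₁=5.202, n₁=18
x̄₂=61.167, s₂=4.219, n₂=24
s_p² = [17·5.202² + 23·4.219²]/40 = 21.7333
SE = √(s_p²·(1/18+1/24)) = 1.4536
t = (59.333−61.167)/1.4536 = -1.2612
df = 40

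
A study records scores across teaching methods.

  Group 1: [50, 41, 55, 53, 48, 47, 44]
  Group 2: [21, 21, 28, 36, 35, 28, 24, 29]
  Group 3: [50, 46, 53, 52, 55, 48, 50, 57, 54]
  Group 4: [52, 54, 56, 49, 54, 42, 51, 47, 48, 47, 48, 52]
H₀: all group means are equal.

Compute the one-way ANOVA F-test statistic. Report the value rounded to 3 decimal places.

test statistic = 52.843

Group means [48.29, 27.75, 51.67, 50.00], grand mean 45.139
SSB = Σnᵢ(x̄ᵢ−x̄)² = 3155.377; SSW = ΣΣ(x−x̄ᵢ)² = 636.929
MSB = 3155.377/3 = 1051.7923; MSW = 636.929/32 = 19.9040
F = MSB/MSW = 52.8432
df = (3, 32)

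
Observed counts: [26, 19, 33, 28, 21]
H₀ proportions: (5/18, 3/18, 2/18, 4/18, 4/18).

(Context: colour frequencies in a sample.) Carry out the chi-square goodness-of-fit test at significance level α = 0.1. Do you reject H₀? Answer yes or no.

n = 127; E_i = n·p_i = [35.28, 21.17, 14.11, 28.22, 28.22]
χ² = (26−35.28)²/35.28 + (19−21.17)²/21.17 + (33−14.11)²/14.11 + (28−28.22)²/28.22 + (21−28.22)²/28.22 = 29.7961
df = 4
p-value (upper-tail) = 0.00001
At α=0.1: p < α → reject H₀

reject H₀: yes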